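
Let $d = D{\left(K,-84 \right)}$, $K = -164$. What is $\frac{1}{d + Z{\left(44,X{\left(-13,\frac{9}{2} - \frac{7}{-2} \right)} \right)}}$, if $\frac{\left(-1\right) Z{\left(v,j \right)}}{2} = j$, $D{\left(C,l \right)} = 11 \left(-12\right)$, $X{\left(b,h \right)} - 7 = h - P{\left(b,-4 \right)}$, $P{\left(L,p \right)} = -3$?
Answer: $- \frac{1}{168} \approx -0.0059524$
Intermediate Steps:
$X{\left(b,h \right)} = 10 + h$ ($X{\left(b,h \right)} = 7 + \left(h - -3\right) = 7 + \left(h + 3\right) = 7 + \left(3 + h\right) = 10 + h$)
$D{\left(C,l \right)} = -132$
$Z{\left(v,j \right)} = - 2 j$
$d = -132$
$\frac{1}{d + Z{\left(44,X{\left(-13,\frac{9}{2} - \frac{7}{-2} \right)} \right)}} = \frac{1}{-132 - 2 \left(10 + \left(\frac{9}{2} - \frac{7}{-2}\right)\right)} = \frac{1}{-132 - 2 \left(10 + \left(9 \cdot \frac{1}{2} - - \frac{7}{2}\right)\right)} = \frac{1}{-132 - 2 \left(10 + \left(\frac{9}{2} + \frac{7}{2}\right)\right)} = \frac{1}{-132 - 2 \left(10 + 8\right)} = \frac{1}{-132 - 36} = \frac{1}{-168} = - \frac{1}{168}$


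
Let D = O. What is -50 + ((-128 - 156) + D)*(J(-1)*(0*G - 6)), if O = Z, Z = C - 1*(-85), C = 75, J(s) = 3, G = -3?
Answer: 2182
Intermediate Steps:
Z = 160 (Z = 75 - 1*(-85) = 75 + 85 = 160)
O = 160
D = 160
-50 + ((-128 - 156) + D)*(J(-1)*(0*G - 6)) = -50 + ((-128 - 156) + 160)*(3*(0*(-3) - 6)) = -50 + (-284 + 160)*(3*(0 - 6)) = -50 - 372*(-6) = -50 - 124*(-18) = -50 + 2232 = 2182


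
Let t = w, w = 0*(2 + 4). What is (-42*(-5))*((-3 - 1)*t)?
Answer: 0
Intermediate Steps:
w = 0 (w = 0*6 = 0)
t = 0
(-42*(-5))*((-3 - 1)*t) = (-42*(-5))*((-3 - 1)*0) = 210*(-4*0) = 210*0 = 0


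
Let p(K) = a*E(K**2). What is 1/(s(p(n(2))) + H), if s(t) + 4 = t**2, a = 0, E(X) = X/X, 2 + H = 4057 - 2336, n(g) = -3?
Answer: 1/1715 ≈ 0.00058309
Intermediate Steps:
H = 1719 (H = -2 + (4057 - 2336) = -2 + 1721 = 1719)
E(X) = 1
p(K) = 0 (p(K) = 0*1 = 0)
s(t) = -4 + t**2
1/(s(p(n(2))) + H) = 1/((-4 + 0**2) + 1719) = 1/((-4 + 0) + 1719) = 1/(-4 + 1719) = 1/1715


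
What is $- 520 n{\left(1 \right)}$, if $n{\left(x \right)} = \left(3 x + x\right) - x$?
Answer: $-1560$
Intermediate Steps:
$n{\left(x \right)} = 3 x$ ($n{\left(x \right)} = 4 x - x = 3 x$)
$- 520 n{\left(1 \right)} = - 520 \cdot 3 \cdot 1 = \left(-520\right) 3 = -1560$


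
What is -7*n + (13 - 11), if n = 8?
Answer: -54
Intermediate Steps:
-7*n + (13 - 11) = -7*8 + (13 - 11) = -56 + 2 = -54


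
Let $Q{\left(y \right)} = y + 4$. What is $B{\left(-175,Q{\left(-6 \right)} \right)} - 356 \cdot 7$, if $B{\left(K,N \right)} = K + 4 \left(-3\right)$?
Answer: $-2679$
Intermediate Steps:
$Q{\left(y \right)} = 4 + y$
$B{\left(K,N \right)} = -12 + K$ ($B{\left(K,N \right)} = K - 12 = -12 + K$)
$B{\left(-175,Q{\left(-6 \right)} \right)} - 356 \cdot 7 = \left(-12 - 175\right) - 356 \cdot 7 = -187 - 2492 = -2679$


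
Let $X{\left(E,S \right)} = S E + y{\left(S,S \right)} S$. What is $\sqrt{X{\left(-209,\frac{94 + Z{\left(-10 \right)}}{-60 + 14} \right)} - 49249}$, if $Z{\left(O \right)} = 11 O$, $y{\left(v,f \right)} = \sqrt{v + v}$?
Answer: $\frac{\sqrt{-26091177 + 32 \sqrt{23}}}{23} \approx 222.08 i$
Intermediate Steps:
$y{\left(v,f \right)} = \sqrt{2} \sqrt{v}$ ($y{\left(v,f \right)} = \sqrt{2 v} = \sqrt{2} \sqrt{v}$)
$X{\left(E,S \right)} = E S + \sqrt{2} S^{\frac{3}{2}}$ ($X{\left(E,S \right)} = S E + \sqrt{2} \sqrt{S} S = E S + \sqrt{2} S^{\frac{3}{2}}$)
$\sqrt{X{\left(-209,\frac{94 + Z{\left(-10 \right)}}{-60 + 14} \right)} - 49249} = \sqrt{\frac{94 + 11 \left(-10\right)}{-60 + 14} \left(-209 + \sqrt{2} \sqrt{\frac{94 + 11 \left(-10\right)}{-60 + 14}}\right) - 49249} = \sqrt{\frac{94 - 110}{-46} \left(-209 + \sqrt{2} \sqrt{\frac{94 - 110}{-46}}\right) - 49249} = \sqrt{\left(-16\right) \left(- \frac{1}{46}\right) \left(-209 + \sqrt{2} \sqrt{\left(-16\right) \left(- \frac{1}{46}\right)}\right) - 49249} = \sqrt{\frac{8 \left(-209 + \sqrt{2} \sqrt{\frac{8}{23}}\right)}{23} - 49249} = \sqrt{\frac{8 \left(-209 + \sqrt{2} \frac{2 \sqrt{46}}{23}\right)}{23} - 49249} = \sqrt{\frac{8 \left(-209 + \frac{4 \sqrt{23}}{23}\right)}{23} - 49249} = \sqrt{\left(- \frac{1672}{23} + \frac{32 \sqrt{23}}{529}\right) - 49249} = \sqrt{- \frac{1134399}{23} + \frac{32 \sqrt{23}}{529}}$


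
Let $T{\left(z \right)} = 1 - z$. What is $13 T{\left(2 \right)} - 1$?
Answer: $-14$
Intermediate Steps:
$13 T{\left(2 \right)} - 1 = 13 \left(1 - 2\right) - 1 = 13 \left(-1\right) - 1 = -13 - 1 = -14$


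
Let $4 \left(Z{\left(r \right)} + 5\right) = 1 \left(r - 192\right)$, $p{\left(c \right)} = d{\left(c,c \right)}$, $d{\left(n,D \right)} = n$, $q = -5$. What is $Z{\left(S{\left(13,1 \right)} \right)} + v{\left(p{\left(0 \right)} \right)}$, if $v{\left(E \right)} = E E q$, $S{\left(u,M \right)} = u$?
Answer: $- \frac{199}{4} \approx -49.75$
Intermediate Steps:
$p{\left(c \right)} = c$
$Z{\left(r \right)} = -53 + \frac{r}{4}$ ($Z{\left(r \right)} = -5 + \frac{1 \left(r - 192\right)}{4} = -5 + \frac{1 \left(-192 + r\right)}{4} = -5 + \frac{-192 + r}{4} = -5 + \left(-48 + \frac{r}{4}\right) = -53 + \frac{r}{4}$)
$v{\left(E \right)} = - 5 E^{2}$ ($v{\left(E \right)} = E E \left(-5\right) = E^{2} \left(-5\right) = - 5 E^{2}$)
$Z{\left(S{\left(13,1 \right)} \right)} + v{\left(p{\left(0 \right)} \right)} = \left(-53 + \frac{1}{4} \cdot 13\right) - 5 \cdot 0^{2} = \left(-53 + \frac{13}{4}\right) - 0 = - \frac{199}{4} + 0 = - \frac{199}{4}$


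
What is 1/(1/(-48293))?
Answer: -48293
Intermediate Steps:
1/(1/(-48293)) = 1/(-1/48293) = -48293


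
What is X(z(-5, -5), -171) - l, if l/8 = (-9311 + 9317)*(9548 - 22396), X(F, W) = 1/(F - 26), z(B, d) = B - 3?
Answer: 20967935/34 ≈ 6.1670e+5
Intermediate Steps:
z(B, d) = -3 + B
X(F, W) = 1/(-26 + F)
l = -616704 (l = 8*((-9311 + 9317)*(9548 - 22396)) = 8*(6*(-12848)) = 8*(-77088) = -616704)
X(z(-5, -5), -171) - l = 1/(-26 + (-3 - 5)) - 1*(-616704) = 1/(-26 - 8) + 616704 = 1/(-34) + 616704 = -1/34 + 616704 = 20967935/34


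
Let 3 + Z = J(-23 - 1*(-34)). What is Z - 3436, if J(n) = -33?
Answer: -3472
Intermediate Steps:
Z = -36 (Z = -3 - 33 = -36)
Z - 3436 = -36 - 3436 = -3472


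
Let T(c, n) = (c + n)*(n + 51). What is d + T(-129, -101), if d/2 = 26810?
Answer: 65120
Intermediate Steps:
T(c, n) = (51 + n)*(c + n) (T(c, n) = (c + n)*(51 + n) = (51 + n)*(c + n))
d = 53620 (d = 2*26810 = 53620)
d + T(-129, -101) = 53620 + ((-101)² + 51*(-129) + 51*(-101) - 129*(-101)) = 53620 + (10201 - 6579 - 5151 + 13029) = 53620 + 11500 = 65120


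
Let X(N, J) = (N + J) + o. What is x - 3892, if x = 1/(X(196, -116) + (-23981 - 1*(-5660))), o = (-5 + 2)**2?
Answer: -70958945/18232 ≈ -3892.0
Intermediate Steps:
o = 9 (o = (-3)**2 = 9)
X(N, J) = 9 + J + N (X(N, J) = (N + J) + 9 = (J + N) + 9 = 9 + J + N)
x = -1/18232 (x = 1/((9 - 116 + 196) + (-23981 - 1*(-5660))) = 1/(89 + (-23981 + 5660)) = 1/(89 - 18321) = 1/(-18232) = -1/18232 ≈ -5.4849e-5)
x - 3892 = -1/18232 - 3892 = -70958945/18232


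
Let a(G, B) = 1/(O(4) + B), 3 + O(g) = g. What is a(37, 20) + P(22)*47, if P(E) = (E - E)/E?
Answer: 1/21 ≈ 0.047619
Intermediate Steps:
O(g) = -3 + g
a(G, B) = 1/(1 + B) (a(G, B) = 1/((-3 + 4) + B) = 1/(1 + B))
P(E) = 0 (P(E) = 0/E = 0)
a(37, 20) + P(22)*47 = 1/(1 + 20) + 0*47 = 1/21 + 0 = 1/21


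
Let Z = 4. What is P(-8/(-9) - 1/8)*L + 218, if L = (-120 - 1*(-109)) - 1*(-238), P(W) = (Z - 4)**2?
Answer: 218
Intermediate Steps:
P(W) = 0 (P(W) = (4 - 4)**2 = 0**2 = 0)
L = 227 (L = (-120 + 109) + 238 = -11 + 238 = 227)
P(-8/(-9) - 1/8)*L + 218 = 0*227 + 218 = 0 + 218 = 218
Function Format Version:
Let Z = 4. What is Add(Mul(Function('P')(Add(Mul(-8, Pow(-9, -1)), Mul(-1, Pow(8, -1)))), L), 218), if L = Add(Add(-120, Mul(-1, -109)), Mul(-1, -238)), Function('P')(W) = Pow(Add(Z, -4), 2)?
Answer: 218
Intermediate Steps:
Function('P')(W) = 0 (Function('P')(W) = Pow(Add(4, -4), 2) = Pow(0, 2) = 0)
L = 227 (L = Add(Add(-120, 109), 238) = Add(-11, 238) = 227)
Add(Mul(Function('P')(Add(Mul(-8, Pow(-9, -1)), Mul(-1, Pow(8, -1)))), L), 218) = Add(Mul(0, 227), 218) = Add(0, 218) = 218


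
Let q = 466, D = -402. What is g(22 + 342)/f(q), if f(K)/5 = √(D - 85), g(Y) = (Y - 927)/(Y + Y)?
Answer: 563*I*√487/1772680 ≈ 0.0070088*I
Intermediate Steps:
g(Y) = (-927 + Y)/(2*Y) (g(Y) = (-927 + Y)/((2*Y)) = (-927 + Y)*(1/(2*Y)) = (-927 + Y)/(2*Y))
f(K) = 5*I*√487 (f(K) = 5*√(-402 - 85) = 5*√(-487) = 5*(I*√487) = 5*I*√487)
g(22 + 342)/f(q) = ((-927 + (22 + 342))/(2*(22 + 342)))/((5*I*√487)) = ((½)*(-927 + 364)/364)*(-I*√487/2435) = ((½)*(1/364)*(-563))*(-I*√487/2435) = -(-563)*I*√487/1772680 = 563*I*√487/1772680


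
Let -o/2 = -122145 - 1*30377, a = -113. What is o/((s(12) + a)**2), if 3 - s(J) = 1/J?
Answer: 43926336/1745041 ≈ 25.172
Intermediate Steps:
s(J) = 3 - 1/J
o = 305044 (o = -2*(-122145 - 1*30377) = -2*(-122145 - 30377) = -2*(-152522) = 305044)
o/((s(12) + a)**2) = 305044/(((3 - 1/12) - 113)**2) = 305044/((35/12 - 113)**2) = 305044/((-1321/12)**2) = 305044/(1745041/144) = 305044*(144/1745041) = 43926336/1745041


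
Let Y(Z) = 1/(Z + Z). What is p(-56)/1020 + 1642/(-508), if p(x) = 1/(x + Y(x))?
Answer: -1313291027/406302210 ≈ -3.2323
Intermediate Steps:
Y(Z) = 1/(2*Z)
p(x) = 1/(x + 1/(2*x))
p(-56)/1020 + 1642/(-508) = (2*(-56)/(1 + 2*(-56)²))/1020 + 1642/(-508) = (2*(-56)/(1 + 2*3136))*(1/1020) + 1642*(-1/508) = (2*(-56)/(1 + 6272))*(1/1020) - 821/254 = (2*(-56)/6273)*(1/1020) - 821/254 = (2*(-56)*(1/6273))*(1/1020) - 821/254 = -112/6273*1/1020 - 821/254 = -28/1599615 - 821/254 = -1313291027/406302210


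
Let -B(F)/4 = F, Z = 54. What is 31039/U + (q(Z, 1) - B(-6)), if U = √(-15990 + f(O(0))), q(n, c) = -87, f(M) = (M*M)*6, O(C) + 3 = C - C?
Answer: -111 - 31039*I*√249/1992 ≈ -111.0 - 245.88*I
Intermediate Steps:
O(C) = -3 (O(C) = -3 + (C - C) = -3 + 0 = -3)
f(M) = 6*M² (f(M) = M²*6 = 6*M²)
B(F) = -4*F
U = 8*I*√249 (U = √(-15990 + 6*(-3)²) = √(-15990 + 6*9) = √(-15990 + 54) = √(-15936) = 8*I*√249 ≈ 126.24*I)
31039/U + (q(Z, 1) - B(-6)) = 31039/((8*I*√249)) + (-87 - (-4)*(-6)) = 31039*(-I*√249/1992) + (-87 - 1*24) = -31039*I*√249/1992 + (-87 - 24) = -31039*I*√249/1992 - 111 = -111 - 31039*I*√249/1992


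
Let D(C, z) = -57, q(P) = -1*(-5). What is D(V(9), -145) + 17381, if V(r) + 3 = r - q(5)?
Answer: 17324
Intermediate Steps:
q(P) = 5
V(r) = -8 + r (V(r) = -3 + (r - 1*5) = -3 + (r - 5) = -3 + (-5 + r) = -8 + r)
D(V(9), -145) + 17381 = -57 + 17381 = 17324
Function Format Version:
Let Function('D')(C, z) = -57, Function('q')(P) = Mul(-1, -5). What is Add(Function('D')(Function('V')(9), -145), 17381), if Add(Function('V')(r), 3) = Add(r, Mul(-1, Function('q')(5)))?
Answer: 17324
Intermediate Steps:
Function('q')(P) = 5
Function('V')(r) = Add(-8, r) (Function('V')(r) = Add(-3, Add(r, Mul(-1, 5))) = Add(-3, Add(r, -5)) = Add(-3, Add(-5, r)) = Add(-8, r))
Add(Function('D')(Function('V')(9), -145), 17381) = Add(-57, 17381) = 17324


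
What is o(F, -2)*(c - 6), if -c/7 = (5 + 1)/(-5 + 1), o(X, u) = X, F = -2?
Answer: -9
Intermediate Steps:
c = 21/2 (c = -7*(5 + 1)/(-5 + 1) = -42/(-4) = -42*(-1)/4 = -7*(-3/2) = 21/2 ≈ 10.500)
o(F, -2)*(c - 6) = -2*(21/2 - 6) = -2*9/2 = -9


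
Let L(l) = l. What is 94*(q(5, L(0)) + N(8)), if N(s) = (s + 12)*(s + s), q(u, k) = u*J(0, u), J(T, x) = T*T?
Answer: 30080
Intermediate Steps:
J(T, x) = T**2
q(u, k) = 0 (q(u, k) = u*0**2 = u*0 = 0)
N(s) = 2*s*(12 + s) (N(s) = (12 + s)*(2*s) = 2*s*(12 + s))
94*(q(5, L(0)) + N(8)) = 94*(0 + 2*8*(12 + 8)) = 94*(0 + 2*8*20) = 94*(0 + 320) = 94*320 = 30080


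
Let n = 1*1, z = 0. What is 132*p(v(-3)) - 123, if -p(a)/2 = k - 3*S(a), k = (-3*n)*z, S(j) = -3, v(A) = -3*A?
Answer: -2499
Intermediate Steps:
n = 1
k = 0 (k = -3*1*0 = -3*0 = 0)
p(a) = -18 (p(a) = -2*(0 - 3*(-3)) = -2*(0 + 9) = -2*9 = -18)
132*p(v(-3)) - 123 = 132*(-18) - 123 = -2376 - 123 = -2499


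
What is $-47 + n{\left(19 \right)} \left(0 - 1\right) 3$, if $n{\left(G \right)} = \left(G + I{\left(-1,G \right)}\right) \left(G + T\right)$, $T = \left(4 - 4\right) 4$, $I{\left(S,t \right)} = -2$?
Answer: $-1016$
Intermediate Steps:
$T = 0$ ($T = 0 \cdot 4 = 0$)
$n{\left(G \right)} = G \left(-2 + G\right)$ ($n{\left(G \right)} = \left(G - 2\right) \left(G + 0\right) = \left(-2 + G\right) G = G \left(-2 + G\right)$)
$-47 + n{\left(19 \right)} \left(0 - 1\right) 3 = -47 + 19 \left(-2 + 19\right) \left(0 - 1\right) 3 = -47 + 19 \cdot 17 \left(\left(-1\right) 3\right) = -47 + 323 \left(-3\right) = -47 - 969 = -1016$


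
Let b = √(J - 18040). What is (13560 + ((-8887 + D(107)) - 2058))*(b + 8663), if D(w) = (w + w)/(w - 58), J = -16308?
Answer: 1111887387/49 + 256698*I*√8587/49 ≈ 2.2692e+7 + 4.8545e+5*I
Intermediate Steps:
D(w) = 2*w/(-58 + w) (D(w) = (2*w)/(-58 + w) = 2*w/(-58 + w))
b = 2*I*√8587 (b = √(-16308 - 18040) = √(-34348) = 2*I*√8587 ≈ 185.33*I)
(13560 + ((-8887 + D(107)) - 2058))*(b + 8663) = (13560 + ((-8887 + 2*107/(-58 + 107)) - 2058))*(2*I*√8587 + 8663) = (13560 + ((-8887 + 2*107/49) - 2058))*(8663 + 2*I*√8587) = (13560 + ((-8887 + 2*107*(1/49)) - 2058))*(8663 + 2*I*√8587) = (13560 + ((-8887 + 214/49) - 2058))*(8663 + 2*I*√8587) = (13560 + (-435249/49 - 2058))*(8663 + 2*I*√8587) = (13560 - 536091/49)*(8663 + 2*I*√8587) = 128349*(8663 + 2*I*√8587)/49 = 1111887387/49 + 256698*I*√8587/49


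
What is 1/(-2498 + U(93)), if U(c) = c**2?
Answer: 1/6151 ≈ 0.00016258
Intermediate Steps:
1/(-2498 + U(93)) = 1/(-2498 + 93**2) = 1/(-2498 + 8649) = 1/6151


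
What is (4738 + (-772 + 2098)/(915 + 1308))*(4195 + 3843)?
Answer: 2171063800/57 ≈ 3.8089e+7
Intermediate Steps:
(4738 + (-772 + 2098)/(915 + 1308))*(4195 + 3843) = (4738 + 1326/2223)*8038 = (4738 + 1326*(1/2223))*8038 = (4738 + 34/57)*8038 = (270100/57)*8038 = 2171063800/57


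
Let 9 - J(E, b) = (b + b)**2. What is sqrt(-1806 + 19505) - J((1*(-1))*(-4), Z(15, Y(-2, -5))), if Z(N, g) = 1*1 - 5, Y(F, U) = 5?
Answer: 55 + sqrt(17699) ≈ 188.04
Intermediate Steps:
Z(N, g) = -4 (Z(N, g) = 1 - 5 = -4)
J(E, b) = 9 - 4*b**2 (J(E, b) = 9 - (b + b)**2 = 9 - (2*b)**2 = 9 - 4*b**2)
sqrt(-1806 + 19505) - J((1*(-1))*(-4), Z(15, Y(-2, -5))) = sqrt(-1806 + 19505) - (9 - 4*(-4)**2) = sqrt(17699) - (9 - 4*16) = sqrt(17699) - (9 - 64) = sqrt(17699) - 1*(-55) = sqrt(17699) + 55 = 55 + sqrt(17699)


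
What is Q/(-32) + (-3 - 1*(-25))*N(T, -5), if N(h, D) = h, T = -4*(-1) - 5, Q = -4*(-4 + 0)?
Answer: -45/2 ≈ -22.500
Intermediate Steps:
Q = 16 (Q = -4*(-4) = 16)
T = -1 (T = 4 - 5 = -1)
Q/(-32) + (-3 - 1*(-25))*N(T, -5) = 16/(-32) + (-3 - 1*(-25))*(-1) = 16*(-1/32) + (-3 + 25)*(-1) = -½ + 22*(-1) = -½ - 22 = -45/2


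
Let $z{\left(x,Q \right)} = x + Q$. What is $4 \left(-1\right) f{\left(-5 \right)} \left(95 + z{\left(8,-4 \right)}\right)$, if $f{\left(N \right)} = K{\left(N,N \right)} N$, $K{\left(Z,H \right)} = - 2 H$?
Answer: $19800$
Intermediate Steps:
$z{\left(x,Q \right)} = Q + x$
$f{\left(N \right)} = - 2 N^{2}$ ($f{\left(N \right)} = - 2 N N = - 2 N^{2}$)
$4 \left(-1\right) f{\left(-5 \right)} \left(95 + z{\left(8,-4 \right)}\right) = 4 \left(-1\right) \left(- 2 \left(-5\right)^{2}\right) \left(95 + \left(-4 + 8\right)\right) = - 4 \left(\left(-2\right) 25\right) \left(95 + 4\right) = \left(-4\right) \left(-50\right) 99 = 200 \cdot 99 = 19800$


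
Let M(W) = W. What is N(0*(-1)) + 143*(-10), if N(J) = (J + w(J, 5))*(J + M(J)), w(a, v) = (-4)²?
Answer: -1430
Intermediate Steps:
w(a, v) = 16
N(J) = 2*J*(16 + J) (N(J) = (J + 16)*(J + J) = (16 + J)*(2*J) = 2*J*(16 + J))
N(0*(-1)) + 143*(-10) = 2*(0*(-1))*(16 + 0*(-1)) + 143*(-10) = 2*0*(16 + 0) - 1430 = 2*0*16 - 1430 = 0 - 1430 = -1430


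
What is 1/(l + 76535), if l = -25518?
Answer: 1/51017 ≈ 1.9601e-5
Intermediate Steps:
1/(l + 76535) = 1/(-25518 + 76535) = 1/51017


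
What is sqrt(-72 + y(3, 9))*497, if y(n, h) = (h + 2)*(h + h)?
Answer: 1491*sqrt(14) ≈ 5578.8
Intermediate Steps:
y(n, h) = 2*h*(2 + h) (y(n, h) = (2 + h)*(2*h) = 2*h*(2 + h))
sqrt(-72 + y(3, 9))*497 = sqrt(-72 + 2*9*(2 + 9))*497 = sqrt(-72 + 2*9*11)*497 = sqrt(-72 + 198)*497 = sqrt(126)*497 = (3*sqrt(14))*497 = 1491*sqrt(14)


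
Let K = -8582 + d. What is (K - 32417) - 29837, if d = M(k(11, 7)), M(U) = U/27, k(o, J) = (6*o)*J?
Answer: -637370/9 ≈ -70819.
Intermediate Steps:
k(o, J) = 6*J*o
M(U) = U/27 (M(U) = U*(1/27) = U/27)
d = 154/9 (d = (6*7*11)/27 = (1/27)*462 = 154/9 ≈ 17.111)
K = -77084/9 (K = -8582 + 154/9 = -77084/9 ≈ -8564.9)
(K - 32417) - 29837 = (-77084/9 - 32417) - 29837 = -368837/9 - 29837 = -637370/9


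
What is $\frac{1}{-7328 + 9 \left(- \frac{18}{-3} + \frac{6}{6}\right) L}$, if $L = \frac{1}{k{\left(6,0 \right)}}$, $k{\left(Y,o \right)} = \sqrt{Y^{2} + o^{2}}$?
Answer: $- \frac{2}{14635} \approx -0.00013666$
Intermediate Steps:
$L = \frac{1}{6}$ ($L = \frac{1}{\sqrt{6^{2} + 0^{2}}} = \frac{1}{\sqrt{36 + 0}} = \frac{1}{\sqrt{36}} = \frac{1}{6} \approx 0.16667$)
$\frac{1}{-7328 + 9 \left(- \frac{18}{-3} + \frac{6}{6}\right) L} = \frac{1}{-7328 + 9 \left(- \frac{18}{-3} + \frac{6}{6}\right) \frac{1}{6}} = \frac{1}{-7328 + 9 \left(\left(-18\right) \left(- \frac{1}{3}\right) + 6 \cdot \frac{1}{6}\right) \frac{1}{6}} = \frac{1}{-7328 + 9 \left(6 + 1\right) \frac{1}{6}} = \frac{1}{-7328 + 9 \cdot 7 \cdot \frac{1}{6}} = \frac{1}{-7328 + 63 \cdot \frac{1}{6}} = \frac{1}{-7328 + \frac{21}{2}} = \frac{1}{- \frac{14635}{2}} = - \frac{2}{14635}$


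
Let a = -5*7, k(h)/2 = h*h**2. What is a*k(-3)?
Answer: 1890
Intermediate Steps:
k(h) = 2*h**3 (k(h) = 2*(h*h**2) = 2*h**3)
a = -35
a*k(-3) = -70*(-3)**3 = -70*(-27) = -35*(-54) = 1890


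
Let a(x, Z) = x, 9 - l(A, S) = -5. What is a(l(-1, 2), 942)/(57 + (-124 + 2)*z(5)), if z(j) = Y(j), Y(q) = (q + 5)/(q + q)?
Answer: -14/65 ≈ -0.21538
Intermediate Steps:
Y(q) = (5 + q)/(2*q) (Y(q) = (5 + q)/((2*q)) = (5 + q)*(1/(2*q)) = (5 + q)/(2*q))
z(j) = (5 + j)/(2*j)
l(A, S) = 14 (l(A, S) = 9 - 1*(-5) = 9 + 5 = 14)
a(l(-1, 2), 942)/(57 + (-124 + 2)*z(5)) = 14/(57 + (-124 + 2)*((½)*(5 + 5)/5)) = 14/(57 - 61*10/5) = 14/(57 - 122*1) = 14/(57 - 122) = 14/(-65) = 14*(-1/65) = -14/65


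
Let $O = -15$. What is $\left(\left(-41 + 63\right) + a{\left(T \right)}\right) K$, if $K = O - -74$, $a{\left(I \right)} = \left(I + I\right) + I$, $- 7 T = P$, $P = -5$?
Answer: $\frac{9971}{7} \approx 1424.4$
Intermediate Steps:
$T = \frac{5}{7}$ ($T = \left(- \frac{1}{7}\right) \left(-5\right) = \frac{5}{7} \approx 0.71429$)
$a{\left(I \right)} = 3 I$ ($a{\left(I \right)} = 2 I + I = 3 I$)
$K = 59$ ($K = -15 - -74 = -15 + 74 = 59$)
$\left(\left(-41 + 63\right) + a{\left(T \right)}\right) K = \left(\left(-41 + 63\right) + 3 \cdot \frac{5}{7}\right) 59 = \left(22 + \frac{15}{7}\right) 59 = \frac{169}{7} \cdot 59 = \frac{9971}{7}$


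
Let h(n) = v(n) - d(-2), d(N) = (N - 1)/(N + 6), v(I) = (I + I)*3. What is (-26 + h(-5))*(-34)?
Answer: 3757/2 ≈ 1878.5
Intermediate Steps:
v(I) = 6*I (v(I) = (2*I)*3 = 6*I)
d(N) = (-1 + N)/(6 + N)
h(n) = ¾ + 6*n (h(n) = 6*n - (-1 - 2)/(6 - 2) = 6*n - (-3)/4 = 6*n - 1*(-¾) = 6*n + ¾ = ¾ + 6*n)
(-26 + h(-5))*(-34) = (-26 + (¾ + 6*(-5)))*(-34) = (-26 + (¾ - 30))*(-34) = (-26 - 117/4)*(-34) = -221/4*(-34) = 3757/2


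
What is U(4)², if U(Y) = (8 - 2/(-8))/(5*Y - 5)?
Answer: 121/400 ≈ 0.30250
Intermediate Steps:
U(Y) = 33/(4*(-5 + 5*Y)) (U(Y) = (8 - 2*(-⅛))/(-5 + 5*Y) = (8 + ¼)/(-5 + 5*Y) = 33/(4*(-5 + 5*Y)))
U(4)² = (33/(20*(-1 + 4)))² = ((33/20)/3)² = ((33/20)*(⅓))² = (11/20)² = 121/400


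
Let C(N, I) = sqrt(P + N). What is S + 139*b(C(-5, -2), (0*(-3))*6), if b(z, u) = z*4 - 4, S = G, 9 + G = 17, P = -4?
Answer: -548 + 1668*I ≈ -548.0 + 1668.0*I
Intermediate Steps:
G = 8 (G = -9 + 17 = 8)
S = 8
C(N, I) = sqrt(-4 + N)
b(z, u) = -4 + 4*z (b(z, u) = 4*z - 4 = -4 + 4*z)
S + 139*b(C(-5, -2), (0*(-3))*6) = 8 + 139*(-4 + 4*sqrt(-4 - 5)) = 8 + 139*(-4 + 4*sqrt(-9)) = 8 + 139*(-4 + 4*(3*I)) = 8 + 139*(-4 + 12*I) = 8 + (-556 + 1668*I) = -548 + 1668*I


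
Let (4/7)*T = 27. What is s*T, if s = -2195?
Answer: -414855/4 ≈ -1.0371e+5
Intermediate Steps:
T = 189/4 (T = (7/4)*27 = 189/4 ≈ 47.250)
s*T = -2195*189/4 = -414855/4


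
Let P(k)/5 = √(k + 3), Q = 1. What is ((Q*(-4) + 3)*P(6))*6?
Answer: -90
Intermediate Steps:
P(k) = 5*√(3 + k) (P(k) = 5*√(k + 3) = 5*√(3 + k))
((Q*(-4) + 3)*P(6))*6 = ((1*(-4) + 3)*(5*√(3 + 6)))*6 = ((-4 + 3)*(5*√9))*6 = -5*3*6 = -1*15*6 = -15*6 = -90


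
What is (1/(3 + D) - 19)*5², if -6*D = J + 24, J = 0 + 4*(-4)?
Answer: -460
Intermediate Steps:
J = -16 (J = 0 - 16 = -16)
D = -4/3 (D = -(-16 + 24)/6 = -⅙*8 = -4/3 ≈ -1.3333)
(1/(3 + D) - 19)*5² = (1/(3 - 4/3) - 19)*5² = (1/(5/3) - 19)*25 = (⅗ - 19)*25 = -92/5*25 = -460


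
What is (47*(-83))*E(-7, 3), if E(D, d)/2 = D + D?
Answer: 109228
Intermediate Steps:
E(D, d) = 4*D (E(D, d) = 2*(D + D) = 2*(2*D) = 4*D)
(47*(-83))*E(-7, 3) = (47*(-83))*(4*(-7)) = -3901*(-28) = 109228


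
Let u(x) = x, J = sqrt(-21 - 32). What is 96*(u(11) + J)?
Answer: 1056 + 96*I*sqrt(53) ≈ 1056.0 + 698.89*I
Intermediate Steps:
J = I*sqrt(53) (J = sqrt(-53) = I*sqrt(53) ≈ 7.2801*I)
96*(u(11) + J) = 96*(11 + I*sqrt(53)) = 1056 + 96*I*sqrt(53)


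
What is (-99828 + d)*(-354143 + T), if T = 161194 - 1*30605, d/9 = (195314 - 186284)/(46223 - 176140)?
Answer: 2899369194050484/129917 ≈ 2.2317e+10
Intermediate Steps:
d = -81270/129917 (d = 9*((195314 - 186284)/(46223 - 176140)) = 9*(9030/(-129917)) = 9*(9030*(-1/129917)) = 9*(-9030/129917) = -81270/129917 ≈ -0.62555)
T = 130589 (T = 161194 - 30605 = 130589)
(-99828 + d)*(-354143 + T) = (-99828 - 81270/129917)*(-354143 + 130589) = -12969435546/129917*(-223554) = 2899369194050484/129917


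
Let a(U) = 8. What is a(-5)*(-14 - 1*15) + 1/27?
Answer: -6263/27 ≈ -231.96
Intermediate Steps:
a(-5)*(-14 - 1*15) + 1/27 = 8*(-14 - 1*15) + 1/27 = 8*(-14 - 15) + 1/27 = 8*(-29) + 1/27 = -232 + 1/27 = -6263/27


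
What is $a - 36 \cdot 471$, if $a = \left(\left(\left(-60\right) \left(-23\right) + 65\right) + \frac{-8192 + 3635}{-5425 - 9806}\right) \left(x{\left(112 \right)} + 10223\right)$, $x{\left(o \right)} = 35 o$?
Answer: $\frac{103692193500}{5077} \approx 2.0424 \cdot 10^{7}$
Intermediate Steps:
$a = \frac{103778279112}{5077}$ ($a = \left(\left(\left(-60\right) \left(-23\right) + 65\right) + \frac{-8192 + 3635}{-5425 - 9806}\right) \left(35 \cdot 112 + 10223\right) = \left(\left(1380 + 65\right) - \frac{4557}{-15231}\right) \left(3920 + 10223\right) = \left(1445 - - \frac{1519}{5077}\right) 14143 = \left(1445 + \frac{1519}{5077}\right) 14143 = \frac{7337784}{5077} \cdot 14143 = \frac{103778279112}{5077} \approx 2.0441 \cdot 10^{7}$)
$a - 36 \cdot 471 = \frac{103778279112}{5077} - 36 \cdot 471 = \frac{103778279112}{5077} - 16956 = \frac{103692193500}{5077}$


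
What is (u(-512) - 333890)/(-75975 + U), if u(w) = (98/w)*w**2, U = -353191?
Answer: 192033/214583 ≈ 0.89491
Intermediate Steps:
u(w) = 98*w
(u(-512) - 333890)/(-75975 + U) = (98*(-512) - 333890)/(-75975 - 353191) = (-50176 - 333890)/(-429166) = -384066*(-1/429166) = 192033/214583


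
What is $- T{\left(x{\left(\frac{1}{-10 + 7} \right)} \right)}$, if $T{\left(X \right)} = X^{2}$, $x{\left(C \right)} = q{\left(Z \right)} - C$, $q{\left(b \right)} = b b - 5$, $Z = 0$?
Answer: $- \frac{196}{9} \approx -21.778$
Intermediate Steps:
$q{\left(b \right)} = -5 + b^{2}$ ($q{\left(b \right)} = b^{2} - 5 = -5 + b^{2}$)
$x{\left(C \right)} = -5 - C$ ($x{\left(C \right)} = \left(-5 + 0^{2}\right) - C = \left(-5 + 0\right) - C = -5 - C$)
$- T{\left(x{\left(\frac{1}{-10 + 7} \right)} \right)} = - \left(-5 - \frac{1}{-10 + 7}\right)^{2} = - \left(-5 - \frac{1}{-3}\right)^{2} = - \left(-5 - - \frac{1}{3}\right)^{2} = - \left(-5 + \frac{1}{3}\right)^{2} = - \left(- \frac{14}{3}\right)^{2} = \left(-1\right) \frac{196}{9} = - \frac{196}{9}$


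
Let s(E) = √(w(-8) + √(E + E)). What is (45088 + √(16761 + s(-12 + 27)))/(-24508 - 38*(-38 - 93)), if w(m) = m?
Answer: -22544/9765 - √(16761 + I*√(8 - √30))/19530 ≈ -2.3153 - 3.1409e-7*I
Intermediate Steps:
s(E) = √(-8 + √2*√E) (s(E) = √(-8 + √(E + E)) = √(-8 + √(2*E)) = √(-8 + √2*√E))
(45088 + √(16761 + s(-12 + 27)))/(-24508 - 38*(-38 - 93)) = (45088 + √(16761 + √(-8 + √2*√(-12 + 27))))/(-24508 - 38*(-38 - 93)) = (45088 + √(16761 + √(-8 + √2*√15)))/(-24508 - 38*(-131)) = (45088 + √(16761 + √(-8 + √30)))/(-24508 + 4978) = (45088 + √(16761 + √(-8 + √30)))/(-19530) = (45088 + √(16761 + √(-8 + √30)))*(-1/19530) = -22544/9765 - √(16761 + √(-8 + √30))/19530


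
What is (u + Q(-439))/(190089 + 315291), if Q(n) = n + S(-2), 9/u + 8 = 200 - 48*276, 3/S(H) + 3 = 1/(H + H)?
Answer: -24889127/28592378880 ≈ -0.00087048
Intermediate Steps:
S(H) = 3/(-3 + 1/(2*H)) (S(H) = 3/(-3 + 1/(H + H)) = 3/(-3 + 1/(2*H)))
u = -3/4352 (u = 9/(-8 + (200 - 48*276)) = 9/(-8 + (200 - 13248)) = 9/(-8 - 13048) = 9/(-13056) = 9*(-1/13056) = -3/4352 ≈ -0.00068934)
Q(n) = -12/13 + n (Q(n) = n - 6*(-2)/(-1 + 6*(-2)) = n - 6*(-2)/(-1 - 12) = n - 6*(-2)/(-13) = n - 6*(-2)*(-1/13) = n - 12/13 = -12/13 + n)
(u + Q(-439))/(190089 + 315291) = (-3/4352 + (-12/13 - 439))/(190089 + 315291) = (-3/4352 - 5719/13)/505380 = -24889127/56576*1/505380 = -24889127/28592378880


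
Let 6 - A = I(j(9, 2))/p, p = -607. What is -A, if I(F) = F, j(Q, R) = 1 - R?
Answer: -3641/607 ≈ -5.9984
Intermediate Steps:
A = 3641/607 (A = 6 - (1 - 1*2)/(-607) = 6 - (1 - 2)*(-1)/607 = 6 - (-1)*(-1)/607 = 6 - 1*1/607 = 6 - 1/607 = 3641/607 ≈ 5.9984)
-A = -1*3641/607 = -3641/607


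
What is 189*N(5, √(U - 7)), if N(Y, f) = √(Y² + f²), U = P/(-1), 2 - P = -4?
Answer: 378*√3 ≈ 654.71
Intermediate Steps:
P = 6 (P = 2 - 1*(-4) = 2 + 4 = 6)
U = -6 (U = 6/(-1) = 6*(-1) = -6)
189*N(5, √(U - 7)) = 189*√(5² + (√(-6 - 7))²) = 189*√(25 + (√(-13))²) = 189*√(25 + (I*√13)²) = 189*√(25 - 13) = 189*√12 = 189*(2*√3) = 378*√3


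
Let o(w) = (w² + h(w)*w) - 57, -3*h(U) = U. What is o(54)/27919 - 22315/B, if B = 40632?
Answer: -546339901/1134404808 ≈ -0.48161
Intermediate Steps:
h(U) = -U/3
o(w) = -57 + 2*w²/3 (o(w) = (w² + (-w/3)*w) - 57 = (w² - w²/3) - 57 = 2*w²/3 - 57 = -57 + 2*w²/3)
o(54)/27919 - 22315/B = (-57 + (⅔)*54²)/27919 - 22315/40632 = (-57 + (⅔)*2916)*(1/27919) - 22315*1/40632 = (-57 + 1944)*(1/27919) - 22315/40632 = 1887*(1/27919) - 22315/40632 = 1887/27919 - 22315/40632 = -546339901/1134404808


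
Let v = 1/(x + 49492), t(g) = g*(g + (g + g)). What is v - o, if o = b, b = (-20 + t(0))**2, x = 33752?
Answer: -33297599/83244 ≈ -400.00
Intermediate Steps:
t(g) = 3*g**2 (t(g) = g*(g + 2*g) = g*(3*g) = 3*g**2)
v = 1/83244 (v = 1/(33752 + 49492) = 1/83244 ≈ 1.2013e-5)
b = 400 (b = (-20 + 3*0**2)**2 = (-20 + 3*0)**2 = (-20 + 0)**2 = (-20)**2 = 400)
o = 400
v - o = 1/83244 - 1*400 = 1/83244 - 400 = -33297599/83244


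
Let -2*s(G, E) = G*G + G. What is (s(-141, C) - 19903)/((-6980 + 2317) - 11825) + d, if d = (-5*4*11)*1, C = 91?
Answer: -3597587/16488 ≈ -218.19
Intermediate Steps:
s(G, E) = -G/2 - G**2/2 (s(G, E) = -(G*G + G)/2 = -(G**2 + G)/2 = -(G + G**2)/2 = -G/2 - G**2/2)
d = -220 (d = -20*11*1 = -220*1 = -220)
(s(-141, C) - 19903)/((-6980 + 2317) - 11825) + d = (-1/2*(-141)*(1 - 141) - 19903)/((-6980 + 2317) - 11825) - 220 = (-1/2*(-141)*(-140) - 19903)/(-4663 - 11825) - 220 = (-9870 - 19903)/(-16488) - 220 = -29773*(-1/16488) - 220 = 29773/16488 - 220 = -3597587/16488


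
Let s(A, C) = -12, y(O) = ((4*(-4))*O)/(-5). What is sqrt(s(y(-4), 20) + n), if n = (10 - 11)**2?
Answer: I*sqrt(11) ≈ 3.3166*I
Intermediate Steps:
y(O) = 16*O/5 (y(O) = -16*O*(-1/5) = 16*O/5)
n = 1 (n = (-1)**2 = 1)
sqrt(s(y(-4), 20) + n) = sqrt(-12 + 1) = sqrt(-11) = I*sqrt(11)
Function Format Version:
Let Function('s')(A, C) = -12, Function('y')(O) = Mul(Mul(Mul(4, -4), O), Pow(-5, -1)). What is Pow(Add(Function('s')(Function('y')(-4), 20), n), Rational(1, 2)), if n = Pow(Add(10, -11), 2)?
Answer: Mul(I, Pow(11, Rational(1, 2))) ≈ Mul(3.3166, I)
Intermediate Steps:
Function('y')(O) = Mul(Rational(16, 5), O) (Function('y')(O) = Mul(Mul(-16, O), Rational(-1, 5)) = Mul(Rational(16, 5), O))
n = 1 (n = Pow(-1, 2) = 1)
Pow(Add(Function('s')(Function('y')(-4), 20), n), Rational(1, 2)) = Pow(Add(-12, 1), Rational(1, 2)) = Pow(-11, Rational(1, 2)) = Mul(I, Pow(11, Rational(1, 2)))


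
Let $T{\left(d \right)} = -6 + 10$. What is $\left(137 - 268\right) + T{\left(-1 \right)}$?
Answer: $-127$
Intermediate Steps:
$T{\left(d \right)} = 4$
$\left(137 - 268\right) + T{\left(-1 \right)} = \left(137 - 268\right) + 4 = -131 + 4 = -127$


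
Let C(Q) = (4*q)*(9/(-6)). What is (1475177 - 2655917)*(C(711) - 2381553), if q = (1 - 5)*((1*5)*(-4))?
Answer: 2812561644420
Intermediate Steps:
q = 80 (q = -20*(-4) = -4*(-20) = 80)
C(Q) = -480 (C(Q) = (4*80)*(9/(-6)) = 320*(9*(-⅙)) = 320*(-3/2) = -480)
(1475177 - 2655917)*(C(711) - 2381553) = (1475177 - 2655917)*(-480 - 2381553) = -1180740*(-2382033) = 2812561644420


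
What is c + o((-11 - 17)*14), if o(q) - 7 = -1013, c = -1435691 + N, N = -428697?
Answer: -1865394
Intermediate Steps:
c = -1864388 (c = -1435691 - 428697 = -1864388)
o(q) = -1006 (o(q) = 7 - 1013 = -1006)
c + o((-11 - 17)*14) = -1864388 - 1006 = -1865394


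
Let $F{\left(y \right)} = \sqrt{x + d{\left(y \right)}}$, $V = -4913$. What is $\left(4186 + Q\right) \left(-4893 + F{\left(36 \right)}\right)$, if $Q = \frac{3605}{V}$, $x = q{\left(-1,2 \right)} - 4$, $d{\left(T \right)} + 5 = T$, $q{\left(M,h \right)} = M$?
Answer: $- \frac{100610908209}{4913} + \frac{20562213 \sqrt{26}}{4913} \approx -2.0457 \cdot 10^{7}$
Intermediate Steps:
$d{\left(T \right)} = -5 + T$
$x = -5$ ($x = -1 - 4 = -5$)
$Q = - \frac{3605}{4913}$ ($Q = \frac{3605}{-4913} = 3605 \left(- \frac{1}{4913}\right) = - \frac{3605}{4913} \approx -0.73377$)
$F{\left(y \right)} = \sqrt{-10 + y}$ ($F{\left(y \right)} = \sqrt{-5 + \left(-5 + y\right)} = \sqrt{-10 + y}$)
$\left(4186 + Q\right) \left(-4893 + F{\left(36 \right)}\right) = \left(4186 - \frac{3605}{4913}\right) \left(-4893 + \sqrt{-10 + 36}\right) = \frac{20562213 \left(-4893 + \sqrt{26}\right)}{4913} = - \frac{100610908209}{4913} + \frac{20562213 \sqrt{26}}{4913}$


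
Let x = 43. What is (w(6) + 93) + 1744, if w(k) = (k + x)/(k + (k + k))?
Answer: 33115/18 ≈ 1839.7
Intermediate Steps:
w(k) = (43 + k)/(3*k) (w(k) = (k + 43)/(k + (k + k)) = (43 + k)/(k + 2*k) = (43 + k)/((3*k)) = (43 + k)*(1/(3*k)) = (43 + k)/(3*k))
(w(6) + 93) + 1744 = ((1/3)*(43 + 6)/6 + 93) + 1744 = ((1/3)*(1/6)*49 + 93) + 1744 = (49/18 + 93) + 1744 = 1723/18 + 1744 = 33115/18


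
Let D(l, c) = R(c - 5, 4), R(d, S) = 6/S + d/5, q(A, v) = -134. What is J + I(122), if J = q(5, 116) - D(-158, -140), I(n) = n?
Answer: 31/2 ≈ 15.500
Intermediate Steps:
R(d, S) = 6/S + d/5 (R(d, S) = 6/S + d*(1/5) = 6/S + d/5)
D(l, c) = 1/2 + c/5 (D(l, c) = 6/4 + (c - 5)/5 = 6*(1/4) + (-5 + c)/5 = 3/2 + (-1 + c/5) = 1/2 + c/5)
J = -213/2 (J = -134 - (1/2 + (1/5)*(-140)) = -134 - (1/2 - 28) = -134 - 1*(-55/2) = -134 + 55/2 = -213/2 ≈ -106.50)
J + I(122) = -213/2 + 122 = 31/2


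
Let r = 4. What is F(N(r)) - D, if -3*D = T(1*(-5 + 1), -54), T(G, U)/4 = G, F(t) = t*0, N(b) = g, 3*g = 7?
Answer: -16/3 ≈ -5.3333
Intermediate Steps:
g = 7/3 (g = (⅓)*7 = 7/3 ≈ 2.3333)
N(b) = 7/3
F(t) = 0
T(G, U) = 4*G
D = 16/3 (D = -4*1*(-5 + 1)/3 = -4*1*(-4)/3 = -4*(-4)/3 = -⅓*(-16) = 16/3 ≈ 5.3333)
F(N(r)) - D = 0 - 1*16/3 = 0 - 16/3 = -16/3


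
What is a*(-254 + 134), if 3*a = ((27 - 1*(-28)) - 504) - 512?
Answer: 38440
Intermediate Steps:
a = -961/3 (a = (((27 - 1*(-28)) - 504) - 512)/3 = (((27 + 28) - 504) - 512)/3 = ((55 - 504) - 512)/3 = (-449 - 512)/3 = (⅓)*(-961) = -961/3 ≈ -320.33)
a*(-254 + 134) = -961*(-254 + 134)/3 = -961/3*(-120) = 38440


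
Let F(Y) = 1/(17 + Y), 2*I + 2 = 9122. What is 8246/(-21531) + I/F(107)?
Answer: 12174480394/21531 ≈ 5.6544e+5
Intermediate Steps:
I = 4560 (I = -1 + (1/2)*9122 = -1 + 4561 = 4560)
8246/(-21531) + I/F(107) = 8246/(-21531) + 4560/(1/(17 + 107)) = 8246*(-1/21531) + 4560/(1/124) = -8246/21531 + 4560/(1/124) = -8246/21531 + 4560*124 = -8246/21531 + 565440 = 12174480394/21531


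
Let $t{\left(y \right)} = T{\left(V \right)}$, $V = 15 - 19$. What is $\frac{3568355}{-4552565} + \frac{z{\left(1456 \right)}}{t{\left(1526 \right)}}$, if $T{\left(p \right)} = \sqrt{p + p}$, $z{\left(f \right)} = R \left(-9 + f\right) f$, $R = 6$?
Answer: $- \frac{713671}{910513} - 3160248 i \sqrt{2} \approx -0.78381 - 4.4693 \cdot 10^{6} i$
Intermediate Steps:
$z{\left(f \right)} = f \left(-54 + 6 f\right)$ ($z{\left(f \right)} = 6 \left(-9 + f\right) f = \left(-54 + 6 f\right) f = f \left(-54 + 6 f\right)$)
$V = -4$ ($V = 15 - 19 = -4$)
$T{\left(p \right)} = \sqrt{2} \sqrt{p}$ ($T{\left(p \right)} = \sqrt{2 p} = \sqrt{2} \sqrt{p}$)
$t{\left(y \right)} = 2 i \sqrt{2}$ ($t{\left(y \right)} = \sqrt{2} \sqrt{-4} = \sqrt{2} \cdot 2 i = 2 i \sqrt{2}$)
$\frac{3568355}{-4552565} + \frac{z{\left(1456 \right)}}{t{\left(1526 \right)}} = \frac{3568355}{-4552565} + \frac{6 \cdot 1456 \left(-9 + 1456\right)}{2 i \sqrt{2}} = 3568355 \left(- \frac{1}{4552565}\right) + 6 \cdot 1456 \cdot 1447 \left(- \frac{i \sqrt{2}}{4}\right) = - \frac{713671}{910513} + 12640992 \left(- \frac{i \sqrt{2}}{4}\right) = - \frac{713671}{910513} - 3160248 i \sqrt{2}$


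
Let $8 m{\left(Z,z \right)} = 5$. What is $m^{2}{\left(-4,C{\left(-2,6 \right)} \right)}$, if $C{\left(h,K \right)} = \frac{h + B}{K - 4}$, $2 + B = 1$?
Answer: $\frac{25}{64} \approx 0.39063$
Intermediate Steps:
$B = -1$ ($B = -2 + 1 = -1$)
$C{\left(h,K \right)} = \frac{-1 + h}{-4 + K}$ ($C{\left(h,K \right)} = \frac{h - 1}{K - 4} = \frac{-1 + h}{-4 + K}$)
$m{\left(Z,z \right)} = \frac{5}{8}$ ($m{\left(Z,z \right)} = \frac{1}{8} \cdot 5 = \frac{5}{8}$)
$m^{2}{\left(-4,C{\left(-2,6 \right)} \right)} = \left(\frac{5}{8}\right)^{2} = \frac{25}{64}$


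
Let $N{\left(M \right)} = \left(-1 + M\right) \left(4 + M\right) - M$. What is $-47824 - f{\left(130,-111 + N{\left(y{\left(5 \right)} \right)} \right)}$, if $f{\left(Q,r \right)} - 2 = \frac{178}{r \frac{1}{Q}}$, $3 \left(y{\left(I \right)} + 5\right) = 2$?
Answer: $- \frac{11234871}{236} \approx -47605.0$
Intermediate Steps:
$y{\left(I \right)} = - \frac{13}{3}$ ($y{\left(I \right)} = -5 + \frac{1}{3} \cdot 2 = -5 + \frac{2}{3} = - \frac{13}{3}$)
$N{\left(M \right)} = - M + \left(-1 + M\right) \left(4 + M\right)$
$f{\left(Q,r \right)} = 2 + \frac{178 Q}{r}$ ($f{\left(Q,r \right)} = 2 + \frac{178}{r \frac{1}{Q}} = 2 + 178 \frac{Q}{r} = 2 + \frac{178 Q}{r}$)
$-47824 - f{\left(130,-111 + N{\left(y{\left(5 \right)} \right)} \right)} = -47824 - \left(2 + 178 \cdot 130 \frac{1}{-111 + \left(-4 + \left(- \frac{13}{3}\right)^{2} + 2 \left(- \frac{13}{3}\right)\right)}\right) = -47824 - \left(2 + 178 \cdot 130 \frac{1}{-111 - - \frac{55}{9}}\right) = -47824 - \left(2 + 178 \cdot 130 \frac{1}{-111 + \frac{55}{9}}\right) = -47824 - \left(2 + 178 \cdot 130 \frac{1}{- \frac{944}{9}}\right) = -47824 - \left(2 + 178 \cdot 130 \left(- \frac{9}{944}\right)\right) = -47824 - \left(2 - \frac{52065}{236}\right) = -47824 - - \frac{51593}{236} = -47824 + \frac{51593}{236} = - \frac{11234871}{236}$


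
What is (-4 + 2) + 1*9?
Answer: 7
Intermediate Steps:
(-4 + 2) + 1*9 = -2 + 9 = 7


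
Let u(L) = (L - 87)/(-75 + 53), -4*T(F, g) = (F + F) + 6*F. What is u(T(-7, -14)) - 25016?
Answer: -550279/22 ≈ -25013.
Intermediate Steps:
T(F, g) = -2*F (T(F, g) = -((F + F) + 6*F)/4 = -(2*F + 6*F)/4 = -2*F)
u(L) = 87/22 - L/22 (u(L) = (-87 + L)/(-22) = (-87 + L)*(-1/22) = 87/22 - L/22)
u(T(-7, -14)) - 25016 = (87/22 - (-1)*(-7)/11) - 25016 = (87/22 - 1/22*14) - 25016 = (87/22 - 7/11) - 25016 = 73/22 - 25016 = -550279/22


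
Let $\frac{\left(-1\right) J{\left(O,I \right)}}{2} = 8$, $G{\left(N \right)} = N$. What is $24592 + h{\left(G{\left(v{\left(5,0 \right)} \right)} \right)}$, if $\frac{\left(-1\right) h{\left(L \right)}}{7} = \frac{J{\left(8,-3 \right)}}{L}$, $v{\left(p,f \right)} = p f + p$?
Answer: $\frac{123072}{5} \approx 24614.0$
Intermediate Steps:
$v{\left(p,f \right)} = p + f p$ ($v{\left(p,f \right)} = f p + p = p + f p$)
$J{\left(O,I \right)} = -16$ ($J{\left(O,I \right)} = \left(-2\right) 8 = -16$)
$h{\left(L \right)} = \frac{112}{L}$ ($h{\left(L \right)} = - 7 \left(- \frac{16}{L}\right) = \frac{112}{L}$)
$24592 + h{\left(G{\left(v{\left(5,0 \right)} \right)} \right)} = 24592 + \frac{112}{5 \left(1 + 0\right)} = 24592 + \frac{112}{5 \cdot 1} = 24592 + \frac{112}{5} = \frac{123072}{5}$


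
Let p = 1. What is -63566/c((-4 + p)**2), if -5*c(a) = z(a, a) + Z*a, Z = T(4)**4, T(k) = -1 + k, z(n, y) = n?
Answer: 158915/369 ≈ 430.66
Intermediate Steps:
Z = 81 (Z = (-1 + 4)**4 = 3**4 = 81)
c(a) = -82*a/5 (c(a) = -(a + 81*a)/5 = -82*a/5)
-63566/c((-4 + p)**2) = -63566*(-5/(82*(-4 + 1)**2)) = -63566/((-82/5*(-3)**2)) = -63566/((-82/5*9)) = -63566/(-738/5) = -63566*(-5/738) = 158915/369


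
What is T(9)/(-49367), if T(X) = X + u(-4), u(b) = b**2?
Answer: -25/49367 ≈ -0.00050641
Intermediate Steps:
T(X) = 16 + X (T(X) = X + (-4)**2 = X + 16 = 16 + X)
T(9)/(-49367) = (16 + 9)/(-49367) = 25*(-1/49367) = -25/49367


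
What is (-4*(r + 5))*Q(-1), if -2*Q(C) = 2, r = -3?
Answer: 8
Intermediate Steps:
Q(C) = -1 (Q(C) = -1/2*2 = -1)
(-4*(r + 5))*Q(-1) = -4*(-3 + 5)*(-1) = -4*2*(-1) = -8*(-1) = 8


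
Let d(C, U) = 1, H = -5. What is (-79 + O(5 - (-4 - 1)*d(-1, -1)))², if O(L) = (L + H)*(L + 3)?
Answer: 196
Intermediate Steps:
O(L) = (-5 + L)*(3 + L) (O(L) = (L - 5)*(L + 3) = (-5 + L)*(3 + L))
(-79 + O(5 - (-4 - 1)*d(-1, -1)))² = (-79 + (-15 + (5 - (-4 - 1))² - 2*(5 - (-4 - 1))))² = (-79 + (-15 + (5 - (-5))² - 2*(5 - (-5))))² = (-79 + (-15 + (5 - 1*(-5))² - 2*(5 - 1*(-5))))² = (-79 + (-15 + (5 + 5)² - 2*(5 + 5)))² = (-79 + (-15 + 10² - 2*10))² = (-79 + (-15 + 100 - 20))² = (-79 + 65)² = (-14)² = 196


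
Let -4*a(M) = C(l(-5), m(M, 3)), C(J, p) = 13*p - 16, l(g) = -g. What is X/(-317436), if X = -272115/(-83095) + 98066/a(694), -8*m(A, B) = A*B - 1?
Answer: -53631554891/143392519736004 ≈ -0.00037402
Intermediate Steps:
m(A, B) = ⅛ - A*B/8 (m(A, B) = -(A*B - 1)/8 = -(-1 + A*B)/8 = ⅛ - A*B/8)
C(J, p) = -16 + 13*p
a(M) = 115/32 + 39*M/32 (a(M) = -(-16 + 13*(⅛ - ⅛*M*3))/4 = -(-16 + 13*(⅛ - 3*M/8))/4 = -(-16 + (13/8 - 39*M/8))/4 = -(-115/8 - 39*M/8)/4 = 115/32 + 39*M/32)
X = 53631554891/451721039 (X = -272115/(-83095) + 98066/(115/32 + (39/32)*694) = -272115*(-1/83095) + 98066/(115/32 + 13533/16) = 54423/16619 + 98066/(27181/32) = 54423/16619 + 98066*(32/27181) = 54423/16619 + 3138112/27181 = 53631554891/451721039 ≈ 118.73)
X/(-317436) = (53631554891/451721039)/(-317436) = (53631554891/451721039)*(-1/317436) = -53631554891/143392519736004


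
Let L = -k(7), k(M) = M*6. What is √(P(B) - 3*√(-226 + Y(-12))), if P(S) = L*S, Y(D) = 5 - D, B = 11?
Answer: √(-462 - 3*I*√209) ≈ 1.0078 - 21.518*I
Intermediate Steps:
k(M) = 6*M
L = -42 (L = -6*7 = -1*42 = -42)
P(S) = -42*S
√(P(B) - 3*√(-226 + Y(-12))) = √(-42*11 - 3*√(-226 + (5 - 1*(-12)))) = √(-462 - 3*√(-226 + (5 + 12))) = √(-462 - 3*√(-226 + 17)) = √(-462 - 3*I*√209)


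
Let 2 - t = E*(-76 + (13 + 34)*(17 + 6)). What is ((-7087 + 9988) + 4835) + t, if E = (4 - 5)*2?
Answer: 9748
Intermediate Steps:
E = -2 (E = -1*2 = -2)
t = 2012 (t = 2 - (-2)*(-76 + (13 + 34)*(17 + 6)) = 2 - (-2)*(-76 + 47*23) = 2 - (-2)*(-76 + 1081) = 2 - (-2)*1005 = 2 - 1*(-2010) = 2 + 2010 = 2012)
((-7087 + 9988) + 4835) + t = ((-7087 + 9988) + 4835) + 2012 = (2901 + 4835) + 2012 = 7736 + 2012 = 9748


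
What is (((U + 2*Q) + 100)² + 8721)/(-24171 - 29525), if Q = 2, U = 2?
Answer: -19957/53696 ≈ -0.37167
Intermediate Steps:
(((U + 2*Q) + 100)² + 8721)/(-24171 - 29525) = (((2 + 2*2) + 100)² + 8721)/(-24171 - 29525) = (((2 + 4) + 100)² + 8721)/(-53696) = ((6 + 100)² + 8721)*(-1/53696) = (106² + 8721)*(-1/53696) = (11236 + 8721)*(-1/53696) = 19957*(-1/53696) = -19957/53696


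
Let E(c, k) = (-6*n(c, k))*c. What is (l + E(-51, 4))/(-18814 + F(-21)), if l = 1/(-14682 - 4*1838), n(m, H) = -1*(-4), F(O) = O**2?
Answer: -26969615/404830682 ≈ -0.066620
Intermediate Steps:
n(m, H) = 4
l = -1/22034 (l = 1/(-14682 - 7352) = 1/(-22034) = -1/22034 ≈ -4.5384e-5)
E(c, k) = -24*c (E(c, k) = (-6*4)*c = -24*c)
(l + E(-51, 4))/(-18814 + F(-21)) = (-1/22034 - 24*(-51))/(-18814 + (-21)**2) = (-1/22034 + 1224)/(-18814 + 441) = (26969615/22034)/(-18373) = (26969615/22034)*(-1/18373) = -26969615/404830682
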